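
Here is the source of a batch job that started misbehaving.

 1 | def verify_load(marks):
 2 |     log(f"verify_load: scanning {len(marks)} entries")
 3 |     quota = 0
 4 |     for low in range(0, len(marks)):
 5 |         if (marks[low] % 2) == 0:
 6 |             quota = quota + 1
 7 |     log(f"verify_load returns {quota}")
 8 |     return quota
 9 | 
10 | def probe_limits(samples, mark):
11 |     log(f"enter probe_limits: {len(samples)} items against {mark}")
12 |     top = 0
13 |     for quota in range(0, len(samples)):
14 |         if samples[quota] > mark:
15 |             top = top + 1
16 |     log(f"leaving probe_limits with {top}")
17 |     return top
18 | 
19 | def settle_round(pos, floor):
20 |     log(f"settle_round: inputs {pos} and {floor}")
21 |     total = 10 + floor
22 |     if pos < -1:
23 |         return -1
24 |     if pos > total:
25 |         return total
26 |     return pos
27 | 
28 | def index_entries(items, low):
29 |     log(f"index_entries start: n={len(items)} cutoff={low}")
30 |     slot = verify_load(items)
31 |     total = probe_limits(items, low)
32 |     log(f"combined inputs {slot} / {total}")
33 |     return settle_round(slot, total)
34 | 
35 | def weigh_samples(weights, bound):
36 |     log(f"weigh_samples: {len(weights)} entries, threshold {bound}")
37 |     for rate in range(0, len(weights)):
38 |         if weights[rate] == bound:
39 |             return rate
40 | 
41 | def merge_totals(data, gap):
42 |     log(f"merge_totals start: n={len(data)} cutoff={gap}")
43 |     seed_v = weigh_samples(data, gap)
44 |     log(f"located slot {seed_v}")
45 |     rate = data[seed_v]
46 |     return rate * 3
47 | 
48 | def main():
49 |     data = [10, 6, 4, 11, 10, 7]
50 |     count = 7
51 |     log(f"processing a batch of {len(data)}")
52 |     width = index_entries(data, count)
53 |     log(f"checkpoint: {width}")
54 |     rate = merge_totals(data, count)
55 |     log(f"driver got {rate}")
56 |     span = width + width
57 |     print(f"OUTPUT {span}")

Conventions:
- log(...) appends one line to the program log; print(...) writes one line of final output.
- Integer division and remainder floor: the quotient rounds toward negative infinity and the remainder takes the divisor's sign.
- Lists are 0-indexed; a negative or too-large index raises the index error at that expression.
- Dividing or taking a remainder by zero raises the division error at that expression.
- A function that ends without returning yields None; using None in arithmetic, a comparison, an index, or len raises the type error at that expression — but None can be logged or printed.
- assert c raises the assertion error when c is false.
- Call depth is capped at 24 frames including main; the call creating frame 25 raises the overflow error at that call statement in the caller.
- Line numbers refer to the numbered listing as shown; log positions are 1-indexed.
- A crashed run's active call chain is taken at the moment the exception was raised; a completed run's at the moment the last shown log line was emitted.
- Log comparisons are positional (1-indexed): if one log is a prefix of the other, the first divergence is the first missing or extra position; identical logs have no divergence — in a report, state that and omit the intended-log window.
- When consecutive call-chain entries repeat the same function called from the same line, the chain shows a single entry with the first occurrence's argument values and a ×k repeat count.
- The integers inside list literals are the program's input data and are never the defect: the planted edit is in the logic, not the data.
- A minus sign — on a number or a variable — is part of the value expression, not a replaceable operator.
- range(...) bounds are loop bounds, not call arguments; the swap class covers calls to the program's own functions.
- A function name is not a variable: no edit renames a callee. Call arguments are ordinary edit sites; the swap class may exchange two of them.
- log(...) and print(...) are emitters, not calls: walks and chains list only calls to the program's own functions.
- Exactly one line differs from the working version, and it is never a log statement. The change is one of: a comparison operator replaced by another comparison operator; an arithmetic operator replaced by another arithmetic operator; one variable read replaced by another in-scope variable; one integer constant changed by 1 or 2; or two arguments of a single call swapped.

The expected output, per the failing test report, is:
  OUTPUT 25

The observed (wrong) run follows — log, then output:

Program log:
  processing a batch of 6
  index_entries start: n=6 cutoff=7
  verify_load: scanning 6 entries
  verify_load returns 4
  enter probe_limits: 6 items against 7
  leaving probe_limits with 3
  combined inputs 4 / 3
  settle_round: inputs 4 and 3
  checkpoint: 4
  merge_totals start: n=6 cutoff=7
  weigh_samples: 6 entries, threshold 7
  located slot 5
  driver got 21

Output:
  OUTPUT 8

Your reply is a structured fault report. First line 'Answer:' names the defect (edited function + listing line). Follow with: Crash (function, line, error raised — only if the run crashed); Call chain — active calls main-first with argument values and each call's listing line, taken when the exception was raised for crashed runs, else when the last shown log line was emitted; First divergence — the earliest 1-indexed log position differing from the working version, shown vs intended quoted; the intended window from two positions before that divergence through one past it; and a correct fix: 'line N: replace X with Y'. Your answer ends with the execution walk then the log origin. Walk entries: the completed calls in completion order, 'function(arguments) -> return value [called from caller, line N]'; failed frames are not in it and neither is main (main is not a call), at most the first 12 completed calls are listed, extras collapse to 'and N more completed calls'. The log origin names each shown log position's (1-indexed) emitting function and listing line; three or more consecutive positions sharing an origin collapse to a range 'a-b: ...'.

Answer: the defect is in main at line 56.
Key observation: Every logged value matches the working version; the printed result is what differs.
Call chain: main.
First divergence: none (the log streams are identical).
Execution walk:
  verify_load([10, 6, 4, 11, 10, 7]) -> 4  [called from index_entries, line 30]
  probe_limits([10, 6, 4, 11, 10, 7], 7) -> 3  [called from index_entries, line 31]
  settle_round(4, 3) -> 4  [called from index_entries, line 33]
  index_entries([10, 6, 4, 11, 10, 7], 7) -> 4  [called from main, line 52]
  weigh_samples([10, 6, 4, 11, 10, 7], 7) -> 5  [called from merge_totals, line 43]
  merge_totals([10, 6, 4, 11, 10, 7], 7) -> 21  [called from main, line 54]
Origin of each log line:
  1: from main, line 51
  2: from index_entries, line 29
  3: from verify_load, line 2
  4: from verify_load, line 7
  5: from probe_limits, line 11
  6: from probe_limits, line 16
  7: from index_entries, line 32
  8: from settle_round, line 20
  9: from main, line 53
  10: from merge_totals, line 42
  11: from weigh_samples, line 36
  12: from merge_totals, line 44
  13: from main, line 55
A correct fix: line 56: replace `width + width` with `width + rate`.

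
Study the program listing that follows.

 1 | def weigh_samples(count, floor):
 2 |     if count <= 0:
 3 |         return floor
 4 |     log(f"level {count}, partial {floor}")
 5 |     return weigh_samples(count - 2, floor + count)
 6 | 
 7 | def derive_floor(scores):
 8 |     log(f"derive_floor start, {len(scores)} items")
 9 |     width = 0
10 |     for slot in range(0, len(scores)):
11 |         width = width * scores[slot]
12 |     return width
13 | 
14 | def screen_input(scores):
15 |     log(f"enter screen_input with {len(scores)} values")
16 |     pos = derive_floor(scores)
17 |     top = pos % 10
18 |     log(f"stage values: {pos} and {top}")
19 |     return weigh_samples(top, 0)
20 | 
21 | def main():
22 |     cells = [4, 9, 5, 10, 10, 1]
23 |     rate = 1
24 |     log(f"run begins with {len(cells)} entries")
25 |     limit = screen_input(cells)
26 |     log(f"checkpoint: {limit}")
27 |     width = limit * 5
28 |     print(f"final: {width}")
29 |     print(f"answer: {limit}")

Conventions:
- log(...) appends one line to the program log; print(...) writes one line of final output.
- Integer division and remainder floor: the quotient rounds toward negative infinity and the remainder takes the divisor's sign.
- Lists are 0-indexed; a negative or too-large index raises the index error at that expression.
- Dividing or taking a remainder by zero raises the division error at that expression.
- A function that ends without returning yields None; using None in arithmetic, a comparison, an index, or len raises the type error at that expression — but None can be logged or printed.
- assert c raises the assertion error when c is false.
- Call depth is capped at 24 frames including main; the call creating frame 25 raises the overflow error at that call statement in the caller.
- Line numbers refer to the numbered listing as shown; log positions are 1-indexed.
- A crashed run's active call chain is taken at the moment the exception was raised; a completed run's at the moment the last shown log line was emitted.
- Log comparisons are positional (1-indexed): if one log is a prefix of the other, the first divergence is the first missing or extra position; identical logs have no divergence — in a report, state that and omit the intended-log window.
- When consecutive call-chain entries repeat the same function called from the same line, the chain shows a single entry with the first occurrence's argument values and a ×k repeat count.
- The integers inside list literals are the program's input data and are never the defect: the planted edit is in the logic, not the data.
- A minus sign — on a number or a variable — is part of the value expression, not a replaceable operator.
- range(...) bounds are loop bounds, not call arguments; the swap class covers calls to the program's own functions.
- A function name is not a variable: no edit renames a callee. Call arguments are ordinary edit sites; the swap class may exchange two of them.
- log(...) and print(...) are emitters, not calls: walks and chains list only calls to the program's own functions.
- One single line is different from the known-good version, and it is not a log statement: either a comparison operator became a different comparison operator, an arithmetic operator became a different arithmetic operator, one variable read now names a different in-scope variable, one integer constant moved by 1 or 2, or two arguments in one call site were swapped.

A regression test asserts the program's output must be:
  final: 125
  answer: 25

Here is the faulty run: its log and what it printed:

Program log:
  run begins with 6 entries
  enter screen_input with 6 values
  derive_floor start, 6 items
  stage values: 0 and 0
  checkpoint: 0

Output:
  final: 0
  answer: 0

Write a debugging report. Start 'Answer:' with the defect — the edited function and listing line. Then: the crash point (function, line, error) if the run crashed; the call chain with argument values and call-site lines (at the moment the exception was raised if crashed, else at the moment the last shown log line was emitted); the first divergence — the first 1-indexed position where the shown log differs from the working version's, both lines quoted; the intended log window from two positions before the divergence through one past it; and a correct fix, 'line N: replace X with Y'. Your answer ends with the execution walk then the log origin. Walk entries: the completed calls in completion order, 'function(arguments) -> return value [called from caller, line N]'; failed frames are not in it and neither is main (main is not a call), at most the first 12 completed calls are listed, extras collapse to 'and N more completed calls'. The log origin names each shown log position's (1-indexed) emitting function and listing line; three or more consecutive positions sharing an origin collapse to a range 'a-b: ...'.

Answer: the defect is in derive_floor at line 11.
Key fact: Everything matches until log position 4, which reads 'stage values: 0 and 0' in place of 'stage values: 39 and 9'.
Call chain: main.
First divergence: position 4 — the shown line 'stage values: 0 and 0' should read 'stage values: 39 and 9'.
Intended log window:
  2: enter screen_input with 6 values
  3: derive_floor start, 6 items
  4: stage values: 39 and 9
  5: level 9, partial 0
Execution walk:
  derive_floor([4, 9, 5, 10, 10, 1]) -> 0  [called from screen_input, line 16]
  weigh_samples(0, 0) -> 0  [called from screen_input, line 19]
  screen_input([4, 9, 5, 10, 10, 1]) -> 0  [called from main, line 25]
Origin of each log line:
  1: emitted by main (line 24)
  2: emitted by screen_input (line 15)
  3: emitted by derive_floor (line 8)
  4: emitted by screen_input (line 18)
  5: emitted by main (line 26)
A correct fix: line 11: replace `*` with `+`.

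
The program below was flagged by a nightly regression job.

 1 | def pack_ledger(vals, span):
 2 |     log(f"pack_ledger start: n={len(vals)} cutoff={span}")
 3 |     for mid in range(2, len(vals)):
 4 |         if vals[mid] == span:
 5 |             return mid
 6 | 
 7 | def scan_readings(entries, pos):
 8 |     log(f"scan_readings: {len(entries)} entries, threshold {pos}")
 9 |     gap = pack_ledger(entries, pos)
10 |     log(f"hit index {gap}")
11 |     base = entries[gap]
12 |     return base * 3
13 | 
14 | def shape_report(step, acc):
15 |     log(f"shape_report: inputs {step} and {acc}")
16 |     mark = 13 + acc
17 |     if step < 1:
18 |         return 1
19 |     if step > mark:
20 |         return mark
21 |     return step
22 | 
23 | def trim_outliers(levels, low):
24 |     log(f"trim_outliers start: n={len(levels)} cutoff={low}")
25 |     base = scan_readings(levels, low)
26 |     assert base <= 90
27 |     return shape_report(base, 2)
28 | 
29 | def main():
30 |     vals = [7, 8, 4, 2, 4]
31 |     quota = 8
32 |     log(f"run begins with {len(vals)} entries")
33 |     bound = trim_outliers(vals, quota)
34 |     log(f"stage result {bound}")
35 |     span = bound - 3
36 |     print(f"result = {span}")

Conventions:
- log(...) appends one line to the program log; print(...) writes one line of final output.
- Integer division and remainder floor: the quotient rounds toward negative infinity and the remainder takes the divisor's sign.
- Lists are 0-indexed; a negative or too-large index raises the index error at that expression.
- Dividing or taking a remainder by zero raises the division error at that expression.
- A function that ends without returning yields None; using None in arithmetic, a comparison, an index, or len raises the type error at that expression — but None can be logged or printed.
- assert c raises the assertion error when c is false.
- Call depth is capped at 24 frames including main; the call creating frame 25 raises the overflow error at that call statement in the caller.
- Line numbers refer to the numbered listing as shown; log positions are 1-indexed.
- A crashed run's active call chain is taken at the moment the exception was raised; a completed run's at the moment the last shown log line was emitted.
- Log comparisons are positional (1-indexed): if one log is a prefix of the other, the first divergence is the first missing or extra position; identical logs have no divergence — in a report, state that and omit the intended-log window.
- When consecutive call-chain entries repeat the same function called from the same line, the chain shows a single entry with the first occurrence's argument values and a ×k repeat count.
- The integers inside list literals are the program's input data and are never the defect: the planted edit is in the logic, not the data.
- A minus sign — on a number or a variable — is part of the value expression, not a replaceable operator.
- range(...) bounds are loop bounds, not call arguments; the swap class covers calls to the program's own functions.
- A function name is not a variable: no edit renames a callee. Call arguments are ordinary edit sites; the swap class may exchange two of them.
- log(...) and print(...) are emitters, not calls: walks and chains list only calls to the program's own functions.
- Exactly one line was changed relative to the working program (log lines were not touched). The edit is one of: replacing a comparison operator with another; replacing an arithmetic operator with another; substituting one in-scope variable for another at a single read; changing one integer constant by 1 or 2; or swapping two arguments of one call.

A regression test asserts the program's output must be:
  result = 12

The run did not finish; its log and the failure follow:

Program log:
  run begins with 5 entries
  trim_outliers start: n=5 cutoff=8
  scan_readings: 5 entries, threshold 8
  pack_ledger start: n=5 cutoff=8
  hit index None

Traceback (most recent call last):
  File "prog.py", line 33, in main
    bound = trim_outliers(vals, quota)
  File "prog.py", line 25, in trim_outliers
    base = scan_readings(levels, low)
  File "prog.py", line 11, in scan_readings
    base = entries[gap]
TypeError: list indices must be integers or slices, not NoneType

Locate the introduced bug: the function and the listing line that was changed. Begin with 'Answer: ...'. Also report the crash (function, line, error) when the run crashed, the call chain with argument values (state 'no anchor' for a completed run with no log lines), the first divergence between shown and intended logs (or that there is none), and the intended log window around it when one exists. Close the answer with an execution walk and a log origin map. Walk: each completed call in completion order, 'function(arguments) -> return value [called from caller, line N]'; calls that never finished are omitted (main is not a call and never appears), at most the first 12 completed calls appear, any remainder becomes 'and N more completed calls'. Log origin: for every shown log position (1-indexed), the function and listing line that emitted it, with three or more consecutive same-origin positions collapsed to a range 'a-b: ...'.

Answer: the defect is in pack_ledger at line 3.
Key fact: Everything matches until log position 5, which reads 'hit index None' in place of 'hit index 1'.
Crash: scan_readings, line 11, TypeError.
Call chain: main -> trim_outliers([7, 8, 4, 2, 4], 8) (called at line 33) -> scan_readings([7, 8, 4, 2, 4], 8) (called at line 25).
First divergence: at position 5 the run shows 'hit index None' where the working version logs 'hit index 1'.
Intended log window:
  3: scan_readings: 5 entries, threshold 8
  4: pack_ledger start: n=5 cutoff=8
  5: hit index 1
  6: shape_report: inputs 24 and 2
Execution walk:
  pack_ledger([7, 8, 4, 2, 4], 8) -> None  [called from scan_readings, line 9]
Log line origins:
  1: from main, line 32
  2: from trim_outliers, line 24
  3: from scan_readings, line 8
  4: from pack_ledger, line 2
  5: from scan_readings, line 10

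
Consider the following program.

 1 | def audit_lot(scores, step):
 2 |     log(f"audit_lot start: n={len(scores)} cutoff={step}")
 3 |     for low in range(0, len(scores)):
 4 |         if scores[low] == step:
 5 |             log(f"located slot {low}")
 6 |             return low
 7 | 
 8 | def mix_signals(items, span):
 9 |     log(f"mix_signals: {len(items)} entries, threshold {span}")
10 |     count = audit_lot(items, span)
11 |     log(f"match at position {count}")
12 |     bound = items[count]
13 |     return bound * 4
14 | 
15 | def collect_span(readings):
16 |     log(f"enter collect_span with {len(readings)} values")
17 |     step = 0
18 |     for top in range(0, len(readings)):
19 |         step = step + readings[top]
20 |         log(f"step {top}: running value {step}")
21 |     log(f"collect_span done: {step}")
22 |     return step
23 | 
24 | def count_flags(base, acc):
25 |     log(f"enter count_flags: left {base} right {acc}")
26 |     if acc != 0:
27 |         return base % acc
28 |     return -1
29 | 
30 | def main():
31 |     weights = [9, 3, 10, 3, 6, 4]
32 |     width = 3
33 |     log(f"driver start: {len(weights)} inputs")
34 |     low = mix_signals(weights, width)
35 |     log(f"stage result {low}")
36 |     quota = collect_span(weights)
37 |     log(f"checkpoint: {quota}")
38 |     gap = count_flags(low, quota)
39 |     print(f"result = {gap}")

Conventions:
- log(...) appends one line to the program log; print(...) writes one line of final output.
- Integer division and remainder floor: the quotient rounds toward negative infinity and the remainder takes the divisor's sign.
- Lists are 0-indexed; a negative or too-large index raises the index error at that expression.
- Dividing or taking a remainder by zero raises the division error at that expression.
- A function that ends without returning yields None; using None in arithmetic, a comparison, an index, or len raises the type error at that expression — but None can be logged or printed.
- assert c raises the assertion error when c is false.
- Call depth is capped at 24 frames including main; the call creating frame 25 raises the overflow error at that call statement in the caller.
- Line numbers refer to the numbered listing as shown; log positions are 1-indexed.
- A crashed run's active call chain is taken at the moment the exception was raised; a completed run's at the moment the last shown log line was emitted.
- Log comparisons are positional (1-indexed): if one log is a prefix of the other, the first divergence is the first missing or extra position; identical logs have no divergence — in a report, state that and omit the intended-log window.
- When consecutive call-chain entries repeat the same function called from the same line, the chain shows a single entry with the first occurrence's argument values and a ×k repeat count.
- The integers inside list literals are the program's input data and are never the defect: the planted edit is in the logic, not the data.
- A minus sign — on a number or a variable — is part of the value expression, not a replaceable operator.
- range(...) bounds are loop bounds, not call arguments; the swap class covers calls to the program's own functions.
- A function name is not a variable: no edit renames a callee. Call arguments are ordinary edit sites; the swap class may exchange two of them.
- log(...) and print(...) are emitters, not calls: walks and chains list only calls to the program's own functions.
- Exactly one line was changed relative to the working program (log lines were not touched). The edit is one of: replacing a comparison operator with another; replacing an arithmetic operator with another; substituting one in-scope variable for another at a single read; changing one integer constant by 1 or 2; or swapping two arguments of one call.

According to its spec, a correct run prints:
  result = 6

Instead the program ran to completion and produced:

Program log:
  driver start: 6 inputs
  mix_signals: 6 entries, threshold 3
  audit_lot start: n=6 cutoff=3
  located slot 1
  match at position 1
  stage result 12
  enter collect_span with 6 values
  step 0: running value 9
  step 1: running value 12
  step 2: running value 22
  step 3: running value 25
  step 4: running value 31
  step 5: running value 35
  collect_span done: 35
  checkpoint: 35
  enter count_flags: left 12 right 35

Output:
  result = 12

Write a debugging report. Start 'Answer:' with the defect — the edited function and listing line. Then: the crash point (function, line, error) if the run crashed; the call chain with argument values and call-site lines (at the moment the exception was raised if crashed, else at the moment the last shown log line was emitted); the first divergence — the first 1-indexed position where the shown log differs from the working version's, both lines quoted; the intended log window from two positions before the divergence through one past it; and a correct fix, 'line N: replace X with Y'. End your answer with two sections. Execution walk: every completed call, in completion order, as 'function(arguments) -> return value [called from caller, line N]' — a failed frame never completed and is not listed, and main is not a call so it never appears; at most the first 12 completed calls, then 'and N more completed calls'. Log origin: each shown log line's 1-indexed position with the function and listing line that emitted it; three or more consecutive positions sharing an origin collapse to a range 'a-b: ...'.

Answer: the defect is in mix_signals at line 13.
Key observation: At log position 6 the runs split — shown 'stage result 12', but the working version logs 'stage result 6'.
Call chain: main -> count_flags(12, 35) (called at line 38).
First divergence: at position 6 the run shows 'stage result 12' where the working version logs 'stage result 6'.
Intended log window:
  4: located slot 1
  5: match at position 1
  6: stage result 6
  7: enter collect_span with 6 values
Execution walk:
  audit_lot([9, 3, 10, 3, 6, 4], 3) -> 1  [called from mix_signals, line 10]
  mix_signals([9, 3, 10, 3, 6, 4], 3) -> 12  [called from main, line 34]
  collect_span([9, 3, 10, 3, 6, 4]) -> 35  [called from main, line 36]
  count_flags(12, 35) -> 12  [called from main, line 38]
Log origins:
  1: emitted by main (line 33)
  2: emitted by mix_signals (line 9)
  3: emitted by audit_lot (line 2)
  4: emitted by audit_lot (line 5)
  5: emitted by mix_signals (line 11)
  6: emitted by main (line 35)
  7: emitted by collect_span (line 16)
  8-13: emitted by collect_span (line 20)
  14: emitted by collect_span (line 21)
  15: emitted by main (line 37)
  16: emitted by count_flags (line 25)
A correct fix: line 13: replace `4` with `2`.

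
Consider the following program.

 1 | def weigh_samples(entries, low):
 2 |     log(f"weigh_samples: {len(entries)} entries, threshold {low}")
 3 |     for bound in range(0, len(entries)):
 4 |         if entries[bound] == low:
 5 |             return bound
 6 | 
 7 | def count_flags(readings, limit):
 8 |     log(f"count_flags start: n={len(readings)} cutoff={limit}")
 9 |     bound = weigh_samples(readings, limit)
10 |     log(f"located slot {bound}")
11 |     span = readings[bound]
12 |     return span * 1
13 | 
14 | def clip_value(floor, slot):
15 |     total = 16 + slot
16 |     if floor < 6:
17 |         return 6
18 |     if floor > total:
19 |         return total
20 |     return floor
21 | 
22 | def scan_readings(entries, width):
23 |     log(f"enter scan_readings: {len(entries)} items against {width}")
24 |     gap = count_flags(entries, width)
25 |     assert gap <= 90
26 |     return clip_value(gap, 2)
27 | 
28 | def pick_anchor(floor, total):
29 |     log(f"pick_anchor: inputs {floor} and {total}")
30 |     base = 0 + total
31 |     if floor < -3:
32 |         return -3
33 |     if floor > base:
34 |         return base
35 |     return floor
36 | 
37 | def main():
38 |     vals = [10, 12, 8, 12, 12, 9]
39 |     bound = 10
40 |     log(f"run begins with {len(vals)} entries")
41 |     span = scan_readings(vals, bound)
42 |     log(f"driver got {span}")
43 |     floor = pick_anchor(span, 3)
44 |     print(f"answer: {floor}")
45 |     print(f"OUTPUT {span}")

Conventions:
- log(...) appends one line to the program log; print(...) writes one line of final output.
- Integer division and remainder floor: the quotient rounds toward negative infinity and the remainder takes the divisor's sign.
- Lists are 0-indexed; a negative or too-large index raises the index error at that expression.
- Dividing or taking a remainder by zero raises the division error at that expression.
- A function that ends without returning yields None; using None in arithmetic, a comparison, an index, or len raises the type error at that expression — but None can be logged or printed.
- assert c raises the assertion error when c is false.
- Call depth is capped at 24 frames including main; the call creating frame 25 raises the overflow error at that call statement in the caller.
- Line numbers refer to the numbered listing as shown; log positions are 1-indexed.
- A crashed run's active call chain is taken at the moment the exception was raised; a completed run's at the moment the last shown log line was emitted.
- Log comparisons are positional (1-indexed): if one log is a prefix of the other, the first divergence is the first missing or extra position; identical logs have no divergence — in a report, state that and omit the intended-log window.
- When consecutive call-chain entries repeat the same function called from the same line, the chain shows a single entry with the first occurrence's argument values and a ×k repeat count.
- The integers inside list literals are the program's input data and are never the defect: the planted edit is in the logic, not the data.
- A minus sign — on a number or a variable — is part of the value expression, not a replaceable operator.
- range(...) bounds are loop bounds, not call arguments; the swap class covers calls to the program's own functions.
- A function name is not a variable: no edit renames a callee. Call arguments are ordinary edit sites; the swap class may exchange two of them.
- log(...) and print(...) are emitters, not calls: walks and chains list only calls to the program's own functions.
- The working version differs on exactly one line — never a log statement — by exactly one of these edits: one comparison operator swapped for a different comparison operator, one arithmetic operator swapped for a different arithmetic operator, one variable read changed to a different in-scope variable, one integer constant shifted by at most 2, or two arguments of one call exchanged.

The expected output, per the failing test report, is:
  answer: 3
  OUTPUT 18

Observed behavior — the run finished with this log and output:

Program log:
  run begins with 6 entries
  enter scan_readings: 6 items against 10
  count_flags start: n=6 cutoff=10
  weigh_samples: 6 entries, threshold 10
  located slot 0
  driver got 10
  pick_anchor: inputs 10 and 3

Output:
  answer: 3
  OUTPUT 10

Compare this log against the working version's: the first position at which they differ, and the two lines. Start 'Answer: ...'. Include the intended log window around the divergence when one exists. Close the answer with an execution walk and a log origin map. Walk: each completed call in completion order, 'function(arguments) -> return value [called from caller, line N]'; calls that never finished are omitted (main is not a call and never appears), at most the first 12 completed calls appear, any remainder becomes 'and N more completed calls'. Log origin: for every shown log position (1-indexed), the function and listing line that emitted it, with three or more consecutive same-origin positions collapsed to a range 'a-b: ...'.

Answer: position 6 — shown 'driver got 10', intended 'driver got 18'.
Intended log window:
  4: weigh_samples: 6 entries, threshold 10
  5: located slot 0
  6: driver got 18
  7: pick_anchor: inputs 18 and 3
Execution walk:
  weigh_samples([10, 12, 8, 12, 12, 9], 10) -> 0  [called from count_flags, line 9]
  count_flags([10, 12, 8, 12, 12, 9], 10) -> 10  [called from scan_readings, line 24]
  clip_value(10, 2) -> 10  [called from scan_readings, line 26]
  scan_readings([10, 12, 8, 12, 12, 9], 10) -> 10  [called from main, line 41]
  pick_anchor(10, 3) -> 3  [called from main, line 43]
Log origin:
  1: from main, line 40
  2: from scan_readings, line 23
  3: from count_flags, line 8
  4: from weigh_samples, line 2
  5: from count_flags, line 10
  6: from main, line 42
  7: from pick_anchor, line 29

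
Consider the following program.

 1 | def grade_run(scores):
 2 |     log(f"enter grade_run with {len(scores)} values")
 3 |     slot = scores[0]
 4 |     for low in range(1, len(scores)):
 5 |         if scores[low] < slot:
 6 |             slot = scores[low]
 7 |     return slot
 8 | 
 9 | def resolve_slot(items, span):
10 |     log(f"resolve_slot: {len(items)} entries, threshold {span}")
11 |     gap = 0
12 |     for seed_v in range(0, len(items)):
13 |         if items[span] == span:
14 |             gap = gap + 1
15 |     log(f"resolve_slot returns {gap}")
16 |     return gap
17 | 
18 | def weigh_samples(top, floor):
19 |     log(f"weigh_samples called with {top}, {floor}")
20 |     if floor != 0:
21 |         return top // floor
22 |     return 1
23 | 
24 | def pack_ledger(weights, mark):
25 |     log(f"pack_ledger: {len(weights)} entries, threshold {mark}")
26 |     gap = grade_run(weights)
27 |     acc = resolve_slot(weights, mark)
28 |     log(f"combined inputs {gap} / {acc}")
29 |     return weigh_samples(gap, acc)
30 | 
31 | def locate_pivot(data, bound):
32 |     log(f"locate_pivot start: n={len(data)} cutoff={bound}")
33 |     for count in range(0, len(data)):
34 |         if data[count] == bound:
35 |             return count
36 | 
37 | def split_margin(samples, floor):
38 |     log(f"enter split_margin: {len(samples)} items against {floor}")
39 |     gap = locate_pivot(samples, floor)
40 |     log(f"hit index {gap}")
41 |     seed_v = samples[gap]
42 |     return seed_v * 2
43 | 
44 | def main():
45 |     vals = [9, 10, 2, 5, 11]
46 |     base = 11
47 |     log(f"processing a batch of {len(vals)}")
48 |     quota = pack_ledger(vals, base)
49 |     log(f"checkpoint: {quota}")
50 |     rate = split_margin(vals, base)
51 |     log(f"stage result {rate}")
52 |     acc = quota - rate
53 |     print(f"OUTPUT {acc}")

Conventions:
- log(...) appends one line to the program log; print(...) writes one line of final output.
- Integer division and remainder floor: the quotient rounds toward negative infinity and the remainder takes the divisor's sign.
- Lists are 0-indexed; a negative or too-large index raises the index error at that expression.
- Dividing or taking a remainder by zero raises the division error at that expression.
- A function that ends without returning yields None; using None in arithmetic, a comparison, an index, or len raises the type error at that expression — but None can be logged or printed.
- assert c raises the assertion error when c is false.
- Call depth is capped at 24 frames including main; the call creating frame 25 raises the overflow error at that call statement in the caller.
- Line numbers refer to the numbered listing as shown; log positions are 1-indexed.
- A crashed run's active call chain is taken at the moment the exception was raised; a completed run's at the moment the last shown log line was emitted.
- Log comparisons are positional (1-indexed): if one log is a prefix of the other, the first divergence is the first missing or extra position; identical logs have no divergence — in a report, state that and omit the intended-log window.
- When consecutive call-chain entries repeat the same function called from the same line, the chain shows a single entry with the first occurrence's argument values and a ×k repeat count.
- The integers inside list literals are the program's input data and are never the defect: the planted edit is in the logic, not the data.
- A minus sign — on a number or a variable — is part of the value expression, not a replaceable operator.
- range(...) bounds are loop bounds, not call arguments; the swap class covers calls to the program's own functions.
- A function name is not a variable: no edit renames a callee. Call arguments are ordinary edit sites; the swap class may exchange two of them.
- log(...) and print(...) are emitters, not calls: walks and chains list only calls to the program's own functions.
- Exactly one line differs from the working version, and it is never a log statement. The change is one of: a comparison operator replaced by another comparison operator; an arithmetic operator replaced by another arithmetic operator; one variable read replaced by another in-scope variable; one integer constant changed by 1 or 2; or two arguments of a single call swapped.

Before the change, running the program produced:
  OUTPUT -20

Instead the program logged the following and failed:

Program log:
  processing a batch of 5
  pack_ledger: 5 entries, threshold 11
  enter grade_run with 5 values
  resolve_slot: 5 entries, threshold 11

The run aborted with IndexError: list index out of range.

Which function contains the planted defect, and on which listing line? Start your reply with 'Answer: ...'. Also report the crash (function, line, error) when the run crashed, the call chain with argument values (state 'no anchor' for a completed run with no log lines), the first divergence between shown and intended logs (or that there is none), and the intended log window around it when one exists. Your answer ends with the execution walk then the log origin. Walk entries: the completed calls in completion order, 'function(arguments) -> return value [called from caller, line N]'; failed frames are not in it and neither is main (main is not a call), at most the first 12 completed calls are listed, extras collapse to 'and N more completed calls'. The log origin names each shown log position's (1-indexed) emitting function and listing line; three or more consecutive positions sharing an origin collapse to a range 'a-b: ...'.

Answer: the defect is in resolve_slot at line 13.
Core observation: Only 4 log lines were emitted before the run died; the intended continuation was 'resolve_slot returns 1'.
Crash: resolve_slot, line 13, IndexError.
Call chain: main -> pack_ledger([9, 10, 2, 5, 11], 11) (called at line 48) -> resolve_slot([9, 10, 2, 5, 11], 11) (called at line 27).
First divergence: position 5 — the faulty run's log ends after 4 lines; the working version continues with 'resolve_slot returns 1'.
Intended log window:
  3: enter grade_run with 5 values
  4: resolve_slot: 5 entries, threshold 11
  5: resolve_slot returns 1
  6: combined inputs 2 / 1
Execution walk:
  grade_run([9, 10, 2, 5, 11]) -> 2  [called from pack_ledger, line 26]
Log origins:
  1: from main, line 47
  2: from pack_ledger, line 25
  3: from grade_run, line 2
  4: from resolve_slot, line 10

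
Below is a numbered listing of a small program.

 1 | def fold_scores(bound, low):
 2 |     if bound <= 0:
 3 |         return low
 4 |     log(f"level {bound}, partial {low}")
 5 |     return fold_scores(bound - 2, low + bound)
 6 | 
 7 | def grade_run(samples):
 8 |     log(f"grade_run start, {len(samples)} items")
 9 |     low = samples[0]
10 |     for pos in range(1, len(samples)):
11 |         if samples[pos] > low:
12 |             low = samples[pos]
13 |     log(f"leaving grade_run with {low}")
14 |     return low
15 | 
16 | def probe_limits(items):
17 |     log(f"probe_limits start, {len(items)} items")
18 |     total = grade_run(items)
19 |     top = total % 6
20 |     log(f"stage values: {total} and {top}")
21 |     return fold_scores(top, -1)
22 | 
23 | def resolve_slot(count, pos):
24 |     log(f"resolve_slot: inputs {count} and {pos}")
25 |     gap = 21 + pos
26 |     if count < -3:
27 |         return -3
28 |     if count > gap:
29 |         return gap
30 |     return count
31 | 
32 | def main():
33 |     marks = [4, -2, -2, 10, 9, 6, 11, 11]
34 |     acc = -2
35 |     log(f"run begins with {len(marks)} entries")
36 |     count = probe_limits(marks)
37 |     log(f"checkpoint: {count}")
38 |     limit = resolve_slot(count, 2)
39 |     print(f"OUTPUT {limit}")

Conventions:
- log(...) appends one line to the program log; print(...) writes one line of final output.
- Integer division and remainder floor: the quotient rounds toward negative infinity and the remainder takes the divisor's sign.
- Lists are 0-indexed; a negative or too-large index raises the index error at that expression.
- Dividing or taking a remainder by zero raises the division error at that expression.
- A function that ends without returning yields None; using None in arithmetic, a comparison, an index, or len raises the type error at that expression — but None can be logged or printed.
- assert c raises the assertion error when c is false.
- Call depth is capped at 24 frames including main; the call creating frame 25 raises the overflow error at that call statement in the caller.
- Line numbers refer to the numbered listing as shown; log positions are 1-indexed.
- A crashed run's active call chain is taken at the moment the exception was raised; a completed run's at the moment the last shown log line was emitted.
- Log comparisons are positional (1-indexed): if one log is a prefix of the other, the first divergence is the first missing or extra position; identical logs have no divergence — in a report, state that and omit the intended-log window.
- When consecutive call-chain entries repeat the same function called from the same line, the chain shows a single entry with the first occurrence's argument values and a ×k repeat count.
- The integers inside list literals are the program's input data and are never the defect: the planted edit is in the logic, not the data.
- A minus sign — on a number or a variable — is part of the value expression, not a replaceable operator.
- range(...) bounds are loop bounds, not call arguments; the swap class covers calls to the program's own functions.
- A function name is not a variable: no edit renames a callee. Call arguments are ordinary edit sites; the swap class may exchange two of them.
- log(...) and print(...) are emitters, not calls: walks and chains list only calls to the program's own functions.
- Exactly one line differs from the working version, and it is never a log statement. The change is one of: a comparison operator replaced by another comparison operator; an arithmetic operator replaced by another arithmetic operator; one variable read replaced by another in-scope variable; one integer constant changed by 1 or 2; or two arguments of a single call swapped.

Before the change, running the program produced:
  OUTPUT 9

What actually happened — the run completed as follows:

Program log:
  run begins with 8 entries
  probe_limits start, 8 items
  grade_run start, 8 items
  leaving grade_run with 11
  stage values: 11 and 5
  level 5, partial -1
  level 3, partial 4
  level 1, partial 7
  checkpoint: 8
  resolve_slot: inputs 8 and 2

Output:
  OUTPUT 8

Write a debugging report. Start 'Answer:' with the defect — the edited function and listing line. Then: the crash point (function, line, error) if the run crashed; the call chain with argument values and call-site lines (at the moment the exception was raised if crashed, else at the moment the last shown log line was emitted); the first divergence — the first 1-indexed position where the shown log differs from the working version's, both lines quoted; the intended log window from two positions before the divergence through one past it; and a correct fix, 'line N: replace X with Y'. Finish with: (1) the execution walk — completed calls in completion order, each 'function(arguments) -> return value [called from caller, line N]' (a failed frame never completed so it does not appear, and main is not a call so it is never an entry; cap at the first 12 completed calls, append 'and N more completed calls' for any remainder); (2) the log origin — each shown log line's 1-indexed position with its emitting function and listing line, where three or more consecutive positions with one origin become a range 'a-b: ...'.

Answer: the defect is in probe_limits at line 21.
Key observation: At log position 6 the runs split — shown 'level 5, partial -1', but the working version logs 'level 5, partial 0'.
Call chain: main -> resolve_slot(8, 2) (called at line 38).
First divergence: position 6; shown 'level 5, partial -1' vs intended 'level 5, partial 0'.
Intended log window:
  4: leaving grade_run with 11
  5: stage values: 11 and 5
  6: level 5, partial 0
  7: level 3, partial 5
Execution walk:
  grade_run([4, -2, -2, 10, 9, 6, 11, 11]) -> 11  [called from probe_limits, line 18]
  fold_scores(-1, 8) -> 8  [called from fold_scores, line 5]
  fold_scores(1, 7) -> 8  [called from fold_scores, line 5]
  fold_scores(3, 4) -> 8  [called from fold_scores, line 5]
  fold_scores(5, -1) -> 8  [called from probe_limits, line 21]
  probe_limits([4, -2, -2, 10, 9, 6, 11, 11]) -> 8  [called from main, line 36]
  resolve_slot(8, 2) -> 8  [called from main, line 38]
Origin of each log line:
  1: logged in main at line 35
  2: logged in probe_limits at line 17
  3: logged in grade_run at line 8
  4: logged in grade_run at line 13
  5: logged in probe_limits at line 20
  6-8: logged in fold_scores at line 4
  9: logged in main at line 37
  10: logged in resolve_slot at line 24
A correct fix: line 21: replace `-1` with `0`.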